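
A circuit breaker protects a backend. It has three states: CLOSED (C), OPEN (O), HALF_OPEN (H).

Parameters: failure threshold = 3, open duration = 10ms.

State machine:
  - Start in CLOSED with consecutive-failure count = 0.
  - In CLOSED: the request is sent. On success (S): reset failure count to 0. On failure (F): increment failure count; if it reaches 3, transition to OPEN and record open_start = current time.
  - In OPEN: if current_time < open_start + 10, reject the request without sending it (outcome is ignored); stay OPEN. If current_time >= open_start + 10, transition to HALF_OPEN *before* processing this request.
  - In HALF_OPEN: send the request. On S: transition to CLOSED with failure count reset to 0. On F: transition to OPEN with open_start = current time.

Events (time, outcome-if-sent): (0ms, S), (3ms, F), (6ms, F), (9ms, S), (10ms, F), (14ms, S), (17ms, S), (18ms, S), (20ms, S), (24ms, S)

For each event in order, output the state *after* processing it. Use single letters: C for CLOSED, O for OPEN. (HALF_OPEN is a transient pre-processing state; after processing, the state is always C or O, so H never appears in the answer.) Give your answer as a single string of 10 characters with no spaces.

Answer: CCCCCCCCCC

Derivation:
State after each event:
  event#1 t=0ms outcome=S: state=CLOSED
  event#2 t=3ms outcome=F: state=CLOSED
  event#3 t=6ms outcome=F: state=CLOSED
  event#4 t=9ms outcome=S: state=CLOSED
  event#5 t=10ms outcome=F: state=CLOSED
  event#6 t=14ms outcome=S: state=CLOSED
  event#7 t=17ms outcome=S: state=CLOSED
  event#8 t=18ms outcome=S: state=CLOSED
  event#9 t=20ms outcome=S: state=CLOSED
  event#10 t=24ms outcome=S: state=CLOSED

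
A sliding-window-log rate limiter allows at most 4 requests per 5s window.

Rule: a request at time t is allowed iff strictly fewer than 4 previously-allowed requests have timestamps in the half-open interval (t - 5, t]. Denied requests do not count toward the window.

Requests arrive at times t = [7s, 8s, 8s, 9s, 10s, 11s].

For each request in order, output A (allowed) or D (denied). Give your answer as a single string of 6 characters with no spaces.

Answer: AAAADD

Derivation:
Tracking allowed requests in the window:
  req#1 t=7s: ALLOW
  req#2 t=8s: ALLOW
  req#3 t=8s: ALLOW
  req#4 t=9s: ALLOW
  req#5 t=10s: DENY
  req#6 t=11s: DENY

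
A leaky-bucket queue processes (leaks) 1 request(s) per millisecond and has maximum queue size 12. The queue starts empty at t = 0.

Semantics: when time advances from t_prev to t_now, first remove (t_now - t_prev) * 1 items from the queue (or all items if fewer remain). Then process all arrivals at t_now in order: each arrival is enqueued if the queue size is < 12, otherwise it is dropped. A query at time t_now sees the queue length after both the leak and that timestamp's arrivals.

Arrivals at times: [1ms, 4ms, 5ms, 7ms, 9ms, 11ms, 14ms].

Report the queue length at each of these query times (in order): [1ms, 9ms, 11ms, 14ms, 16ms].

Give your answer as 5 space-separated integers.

Queue lengths at query times:
  query t=1ms: backlog = 1
  query t=9ms: backlog = 1
  query t=11ms: backlog = 1
  query t=14ms: backlog = 1
  query t=16ms: backlog = 0

Answer: 1 1 1 1 0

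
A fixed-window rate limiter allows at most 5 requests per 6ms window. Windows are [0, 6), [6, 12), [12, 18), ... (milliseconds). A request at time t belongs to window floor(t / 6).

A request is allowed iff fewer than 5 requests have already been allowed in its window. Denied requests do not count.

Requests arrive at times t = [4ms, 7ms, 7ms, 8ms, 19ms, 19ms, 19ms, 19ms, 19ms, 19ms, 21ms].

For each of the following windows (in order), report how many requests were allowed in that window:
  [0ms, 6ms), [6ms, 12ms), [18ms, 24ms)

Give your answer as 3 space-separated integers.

Processing requests:
  req#1 t=4ms (window 0): ALLOW
  req#2 t=7ms (window 1): ALLOW
  req#3 t=7ms (window 1): ALLOW
  req#4 t=8ms (window 1): ALLOW
  req#5 t=19ms (window 3): ALLOW
  req#6 t=19ms (window 3): ALLOW
  req#7 t=19ms (window 3): ALLOW
  req#8 t=19ms (window 3): ALLOW
  req#9 t=19ms (window 3): ALLOW
  req#10 t=19ms (window 3): DENY
  req#11 t=21ms (window 3): DENY

Allowed counts by window: 1 3 5

Answer: 1 3 5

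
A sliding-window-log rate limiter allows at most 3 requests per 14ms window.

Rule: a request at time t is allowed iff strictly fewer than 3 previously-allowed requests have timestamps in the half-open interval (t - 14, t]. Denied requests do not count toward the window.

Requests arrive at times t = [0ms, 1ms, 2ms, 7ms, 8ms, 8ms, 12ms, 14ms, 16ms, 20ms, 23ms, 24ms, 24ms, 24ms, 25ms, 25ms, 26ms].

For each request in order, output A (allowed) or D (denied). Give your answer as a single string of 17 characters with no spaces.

Answer: AAADDDDAAADDDDDDD

Derivation:
Tracking allowed requests in the window:
  req#1 t=0ms: ALLOW
  req#2 t=1ms: ALLOW
  req#3 t=2ms: ALLOW
  req#4 t=7ms: DENY
  req#5 t=8ms: DENY
  req#6 t=8ms: DENY
  req#7 t=12ms: DENY
  req#8 t=14ms: ALLOW
  req#9 t=16ms: ALLOW
  req#10 t=20ms: ALLOW
  req#11 t=23ms: DENY
  req#12 t=24ms: DENY
  req#13 t=24ms: DENY
  req#14 t=24ms: DENY
  req#15 t=25ms: DENY
  req#16 t=25ms: DENY
  req#17 t=26ms: DENY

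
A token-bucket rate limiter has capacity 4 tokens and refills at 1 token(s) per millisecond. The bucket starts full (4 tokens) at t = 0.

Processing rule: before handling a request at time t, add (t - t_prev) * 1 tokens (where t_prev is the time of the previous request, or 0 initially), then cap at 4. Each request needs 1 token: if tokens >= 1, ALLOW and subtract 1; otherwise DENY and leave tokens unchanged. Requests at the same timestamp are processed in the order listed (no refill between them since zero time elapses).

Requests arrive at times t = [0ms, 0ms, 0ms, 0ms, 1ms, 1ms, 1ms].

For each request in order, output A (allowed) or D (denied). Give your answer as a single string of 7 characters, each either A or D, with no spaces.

Simulating step by step:
  req#1 t=0ms: ALLOW
  req#2 t=0ms: ALLOW
  req#3 t=0ms: ALLOW
  req#4 t=0ms: ALLOW
  req#5 t=1ms: ALLOW
  req#6 t=1ms: DENY
  req#7 t=1ms: DENY

Answer: AAAAADD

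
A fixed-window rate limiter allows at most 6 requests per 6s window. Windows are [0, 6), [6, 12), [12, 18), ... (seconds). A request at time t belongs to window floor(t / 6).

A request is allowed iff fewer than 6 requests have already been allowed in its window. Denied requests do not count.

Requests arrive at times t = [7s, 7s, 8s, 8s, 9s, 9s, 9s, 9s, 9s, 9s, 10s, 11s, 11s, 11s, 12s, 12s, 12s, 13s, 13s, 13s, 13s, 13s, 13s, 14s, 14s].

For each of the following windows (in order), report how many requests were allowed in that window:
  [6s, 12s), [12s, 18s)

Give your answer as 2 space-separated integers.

Processing requests:
  req#1 t=7s (window 1): ALLOW
  req#2 t=7s (window 1): ALLOW
  req#3 t=8s (window 1): ALLOW
  req#4 t=8s (window 1): ALLOW
  req#5 t=9s (window 1): ALLOW
  req#6 t=9s (window 1): ALLOW
  req#7 t=9s (window 1): DENY
  req#8 t=9s (window 1): DENY
  req#9 t=9s (window 1): DENY
  req#10 t=9s (window 1): DENY
  req#11 t=10s (window 1): DENY
  req#12 t=11s (window 1): DENY
  req#13 t=11s (window 1): DENY
  req#14 t=11s (window 1): DENY
  req#15 t=12s (window 2): ALLOW
  req#16 t=12s (window 2): ALLOW
  req#17 t=12s (window 2): ALLOW
  req#18 t=13s (window 2): ALLOW
  req#19 t=13s (window 2): ALLOW
  req#20 t=13s (window 2): ALLOW
  req#21 t=13s (window 2): DENY
  req#22 t=13s (window 2): DENY
  req#23 t=13s (window 2): DENY
  req#24 t=14s (window 2): DENY
  req#25 t=14s (window 2): DENY

Allowed counts by window: 6 6

Answer: 6 6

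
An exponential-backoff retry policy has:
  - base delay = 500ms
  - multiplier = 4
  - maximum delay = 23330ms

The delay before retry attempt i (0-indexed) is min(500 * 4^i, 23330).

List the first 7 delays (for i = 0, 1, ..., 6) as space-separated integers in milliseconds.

Computing each delay:
  i=0: min(500*4^0, 23330) = 500
  i=1: min(500*4^1, 23330) = 2000
  i=2: min(500*4^2, 23330) = 8000
  i=3: min(500*4^3, 23330) = 23330
  i=4: min(500*4^4, 23330) = 23330
  i=5: min(500*4^5, 23330) = 23330
  i=6: min(500*4^6, 23330) = 23330

Answer: 500 2000 8000 23330 23330 23330 23330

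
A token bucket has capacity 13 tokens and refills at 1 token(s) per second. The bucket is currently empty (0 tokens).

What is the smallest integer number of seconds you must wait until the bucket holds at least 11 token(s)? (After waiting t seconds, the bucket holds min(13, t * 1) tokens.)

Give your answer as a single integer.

Need t * 1 >= 11, so t >= 11/1.
Smallest integer t = ceil(11/1) = 11.

Answer: 11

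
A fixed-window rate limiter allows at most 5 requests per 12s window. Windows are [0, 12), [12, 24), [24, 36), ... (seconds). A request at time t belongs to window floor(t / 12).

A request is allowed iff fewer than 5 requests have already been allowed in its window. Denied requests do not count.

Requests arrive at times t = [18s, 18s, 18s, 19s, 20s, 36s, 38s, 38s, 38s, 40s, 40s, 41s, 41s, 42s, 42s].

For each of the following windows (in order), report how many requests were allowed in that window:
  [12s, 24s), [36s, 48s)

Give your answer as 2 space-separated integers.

Answer: 5 5

Derivation:
Processing requests:
  req#1 t=18s (window 1): ALLOW
  req#2 t=18s (window 1): ALLOW
  req#3 t=18s (window 1): ALLOW
  req#4 t=19s (window 1): ALLOW
  req#5 t=20s (window 1): ALLOW
  req#6 t=36s (window 3): ALLOW
  req#7 t=38s (window 3): ALLOW
  req#8 t=38s (window 3): ALLOW
  req#9 t=38s (window 3): ALLOW
  req#10 t=40s (window 3): ALLOW
  req#11 t=40s (window 3): DENY
  req#12 t=41s (window 3): DENY
  req#13 t=41s (window 3): DENY
  req#14 t=42s (window 3): DENY
  req#15 t=42s (window 3): DENY

Allowed counts by window: 5 5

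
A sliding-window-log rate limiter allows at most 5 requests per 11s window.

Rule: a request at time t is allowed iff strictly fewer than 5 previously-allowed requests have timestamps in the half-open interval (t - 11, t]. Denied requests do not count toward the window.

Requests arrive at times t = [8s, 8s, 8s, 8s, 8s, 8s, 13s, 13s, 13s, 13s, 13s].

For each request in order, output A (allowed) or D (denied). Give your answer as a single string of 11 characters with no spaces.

Answer: AAAAADDDDDD

Derivation:
Tracking allowed requests in the window:
  req#1 t=8s: ALLOW
  req#2 t=8s: ALLOW
  req#3 t=8s: ALLOW
  req#4 t=8s: ALLOW
  req#5 t=8s: ALLOW
  req#6 t=8s: DENY
  req#7 t=13s: DENY
  req#8 t=13s: DENY
  req#9 t=13s: DENY
  req#10 t=13s: DENY
  req#11 t=13s: DENY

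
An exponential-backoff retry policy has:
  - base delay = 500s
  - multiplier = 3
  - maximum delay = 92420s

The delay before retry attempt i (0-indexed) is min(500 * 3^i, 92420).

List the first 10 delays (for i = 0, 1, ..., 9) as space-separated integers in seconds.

Answer: 500 1500 4500 13500 40500 92420 92420 92420 92420 92420

Derivation:
Computing each delay:
  i=0: min(500*3^0, 92420) = 500
  i=1: min(500*3^1, 92420) = 1500
  i=2: min(500*3^2, 92420) = 4500
  i=3: min(500*3^3, 92420) = 13500
  i=4: min(500*3^4, 92420) = 40500
  i=5: min(500*3^5, 92420) = 92420
  i=6: min(500*3^6, 92420) = 92420
  i=7: min(500*3^7, 92420) = 92420
  i=8: min(500*3^8, 92420) = 92420
  i=9: min(500*3^9, 92420) = 92420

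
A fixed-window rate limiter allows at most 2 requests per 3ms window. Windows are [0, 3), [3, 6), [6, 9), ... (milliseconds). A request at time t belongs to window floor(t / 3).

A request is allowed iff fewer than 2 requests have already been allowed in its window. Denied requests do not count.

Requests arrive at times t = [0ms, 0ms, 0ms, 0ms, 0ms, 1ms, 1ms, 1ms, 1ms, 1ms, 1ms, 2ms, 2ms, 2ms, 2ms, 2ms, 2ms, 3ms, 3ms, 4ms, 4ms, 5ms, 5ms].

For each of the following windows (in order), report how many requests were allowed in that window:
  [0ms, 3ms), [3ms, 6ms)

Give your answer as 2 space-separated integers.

Processing requests:
  req#1 t=0ms (window 0): ALLOW
  req#2 t=0ms (window 0): ALLOW
  req#3 t=0ms (window 0): DENY
  req#4 t=0ms (window 0): DENY
  req#5 t=0ms (window 0): DENY
  req#6 t=1ms (window 0): DENY
  req#7 t=1ms (window 0): DENY
  req#8 t=1ms (window 0): DENY
  req#9 t=1ms (window 0): DENY
  req#10 t=1ms (window 0): DENY
  req#11 t=1ms (window 0): DENY
  req#12 t=2ms (window 0): DENY
  req#13 t=2ms (window 0): DENY
  req#14 t=2ms (window 0): DENY
  req#15 t=2ms (window 0): DENY
  req#16 t=2ms (window 0): DENY
  req#17 t=2ms (window 0): DENY
  req#18 t=3ms (window 1): ALLOW
  req#19 t=3ms (window 1): ALLOW
  req#20 t=4ms (window 1): DENY
  req#21 t=4ms (window 1): DENY
  req#22 t=5ms (window 1): DENY
  req#23 t=5ms (window 1): DENY

Allowed counts by window: 2 2

Answer: 2 2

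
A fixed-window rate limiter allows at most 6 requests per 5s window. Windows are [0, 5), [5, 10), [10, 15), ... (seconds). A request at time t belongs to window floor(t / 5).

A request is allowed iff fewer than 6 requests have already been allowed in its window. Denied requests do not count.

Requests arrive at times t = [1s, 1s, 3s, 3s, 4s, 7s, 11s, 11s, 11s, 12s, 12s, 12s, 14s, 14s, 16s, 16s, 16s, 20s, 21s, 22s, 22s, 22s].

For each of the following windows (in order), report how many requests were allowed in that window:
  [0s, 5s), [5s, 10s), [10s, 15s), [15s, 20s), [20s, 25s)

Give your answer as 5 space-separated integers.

Answer: 5 1 6 3 5

Derivation:
Processing requests:
  req#1 t=1s (window 0): ALLOW
  req#2 t=1s (window 0): ALLOW
  req#3 t=3s (window 0): ALLOW
  req#4 t=3s (window 0): ALLOW
  req#5 t=4s (window 0): ALLOW
  req#6 t=7s (window 1): ALLOW
  req#7 t=11s (window 2): ALLOW
  req#8 t=11s (window 2): ALLOW
  req#9 t=11s (window 2): ALLOW
  req#10 t=12s (window 2): ALLOW
  req#11 t=12s (window 2): ALLOW
  req#12 t=12s (window 2): ALLOW
  req#13 t=14s (window 2): DENY
  req#14 t=14s (window 2): DENY
  req#15 t=16s (window 3): ALLOW
  req#16 t=16s (window 3): ALLOW
  req#17 t=16s (window 3): ALLOW
  req#18 t=20s (window 4): ALLOW
  req#19 t=21s (window 4): ALLOW
  req#20 t=22s (window 4): ALLOW
  req#21 t=22s (window 4): ALLOW
  req#22 t=22s (window 4): ALLOW

Allowed counts by window: 5 1 6 3 5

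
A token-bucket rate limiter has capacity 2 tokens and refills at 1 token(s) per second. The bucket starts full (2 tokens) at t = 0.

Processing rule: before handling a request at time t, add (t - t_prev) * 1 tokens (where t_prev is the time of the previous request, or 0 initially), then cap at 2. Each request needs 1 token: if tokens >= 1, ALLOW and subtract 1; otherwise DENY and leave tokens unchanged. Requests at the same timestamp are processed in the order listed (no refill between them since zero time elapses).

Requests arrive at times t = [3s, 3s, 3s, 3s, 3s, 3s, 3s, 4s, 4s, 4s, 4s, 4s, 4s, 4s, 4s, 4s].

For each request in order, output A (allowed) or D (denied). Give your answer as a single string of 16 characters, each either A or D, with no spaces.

Simulating step by step:
  req#1 t=3s: ALLOW
  req#2 t=3s: ALLOW
  req#3 t=3s: DENY
  req#4 t=3s: DENY
  req#5 t=3s: DENY
  req#6 t=3s: DENY
  req#7 t=3s: DENY
  req#8 t=4s: ALLOW
  req#9 t=4s: DENY
  req#10 t=4s: DENY
  req#11 t=4s: DENY
  req#12 t=4s: DENY
  req#13 t=4s: DENY
  req#14 t=4s: DENY
  req#15 t=4s: DENY
  req#16 t=4s: DENY

Answer: AADDDDDADDDDDDDD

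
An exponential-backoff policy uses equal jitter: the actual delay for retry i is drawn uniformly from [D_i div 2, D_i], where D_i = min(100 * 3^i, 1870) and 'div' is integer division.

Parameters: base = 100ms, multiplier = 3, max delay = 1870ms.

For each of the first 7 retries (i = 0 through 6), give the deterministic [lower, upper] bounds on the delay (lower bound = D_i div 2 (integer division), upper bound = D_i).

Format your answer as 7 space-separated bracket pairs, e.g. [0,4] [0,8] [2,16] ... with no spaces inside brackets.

Answer: [50,100] [150,300] [450,900] [935,1870] [935,1870] [935,1870] [935,1870]

Derivation:
Computing bounds per retry:
  i=0: D_i=min(100*3^0,1870)=100, bounds=[50,100]
  i=1: D_i=min(100*3^1,1870)=300, bounds=[150,300]
  i=2: D_i=min(100*3^2,1870)=900, bounds=[450,900]
  i=3: D_i=min(100*3^3,1870)=1870, bounds=[935,1870]
  i=4: D_i=min(100*3^4,1870)=1870, bounds=[935,1870]
  i=5: D_i=min(100*3^5,1870)=1870, bounds=[935,1870]
  i=6: D_i=min(100*3^6,1870)=1870, bounds=[935,1870]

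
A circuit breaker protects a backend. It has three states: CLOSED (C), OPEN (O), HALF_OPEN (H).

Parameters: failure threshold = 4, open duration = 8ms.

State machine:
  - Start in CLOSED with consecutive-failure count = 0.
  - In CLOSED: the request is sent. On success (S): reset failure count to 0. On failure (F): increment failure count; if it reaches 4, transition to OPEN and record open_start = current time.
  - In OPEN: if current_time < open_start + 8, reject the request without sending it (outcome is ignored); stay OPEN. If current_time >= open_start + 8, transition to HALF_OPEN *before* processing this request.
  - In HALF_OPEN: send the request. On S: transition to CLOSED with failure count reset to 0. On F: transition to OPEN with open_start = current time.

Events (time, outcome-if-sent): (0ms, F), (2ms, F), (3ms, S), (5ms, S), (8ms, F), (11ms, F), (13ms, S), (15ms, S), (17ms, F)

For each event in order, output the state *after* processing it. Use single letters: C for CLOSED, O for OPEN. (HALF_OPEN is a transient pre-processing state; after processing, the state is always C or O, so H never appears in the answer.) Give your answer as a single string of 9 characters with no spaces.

State after each event:
  event#1 t=0ms outcome=F: state=CLOSED
  event#2 t=2ms outcome=F: state=CLOSED
  event#3 t=3ms outcome=S: state=CLOSED
  event#4 t=5ms outcome=S: state=CLOSED
  event#5 t=8ms outcome=F: state=CLOSED
  event#6 t=11ms outcome=F: state=CLOSED
  event#7 t=13ms outcome=S: state=CLOSED
  event#8 t=15ms outcome=S: state=CLOSED
  event#9 t=17ms outcome=F: state=CLOSED

Answer: CCCCCCCCC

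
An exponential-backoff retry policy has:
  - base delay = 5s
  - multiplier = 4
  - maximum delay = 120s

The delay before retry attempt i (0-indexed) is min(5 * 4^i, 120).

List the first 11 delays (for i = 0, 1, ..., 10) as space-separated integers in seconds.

Answer: 5 20 80 120 120 120 120 120 120 120 120

Derivation:
Computing each delay:
  i=0: min(5*4^0, 120) = 5
  i=1: min(5*4^1, 120) = 20
  i=2: min(5*4^2, 120) = 80
  i=3: min(5*4^3, 120) = 120
  i=4: min(5*4^4, 120) = 120
  i=5: min(5*4^5, 120) = 120
  i=6: min(5*4^6, 120) = 120
  i=7: min(5*4^7, 120) = 120
  i=8: min(5*4^8, 120) = 120
  i=9: min(5*4^9, 120) = 120
  i=10: min(5*4^10, 120) = 120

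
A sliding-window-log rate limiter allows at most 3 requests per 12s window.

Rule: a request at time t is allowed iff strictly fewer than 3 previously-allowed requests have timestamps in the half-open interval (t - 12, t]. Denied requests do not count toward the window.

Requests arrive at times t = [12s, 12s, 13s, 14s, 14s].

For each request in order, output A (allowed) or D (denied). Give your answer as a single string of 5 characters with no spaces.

Answer: AAADD

Derivation:
Tracking allowed requests in the window:
  req#1 t=12s: ALLOW
  req#2 t=12s: ALLOW
  req#3 t=13s: ALLOW
  req#4 t=14s: DENY
  req#5 t=14s: DENY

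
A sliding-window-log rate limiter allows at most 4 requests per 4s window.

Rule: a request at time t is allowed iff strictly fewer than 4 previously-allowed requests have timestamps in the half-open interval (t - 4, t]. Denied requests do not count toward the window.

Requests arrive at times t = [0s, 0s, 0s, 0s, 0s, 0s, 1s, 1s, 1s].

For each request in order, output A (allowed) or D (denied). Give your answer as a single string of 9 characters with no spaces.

Answer: AAAADDDDD

Derivation:
Tracking allowed requests in the window:
  req#1 t=0s: ALLOW
  req#2 t=0s: ALLOW
  req#3 t=0s: ALLOW
  req#4 t=0s: ALLOW
  req#5 t=0s: DENY
  req#6 t=0s: DENY
  req#7 t=1s: DENY
  req#8 t=1s: DENY
  req#9 t=1s: DENY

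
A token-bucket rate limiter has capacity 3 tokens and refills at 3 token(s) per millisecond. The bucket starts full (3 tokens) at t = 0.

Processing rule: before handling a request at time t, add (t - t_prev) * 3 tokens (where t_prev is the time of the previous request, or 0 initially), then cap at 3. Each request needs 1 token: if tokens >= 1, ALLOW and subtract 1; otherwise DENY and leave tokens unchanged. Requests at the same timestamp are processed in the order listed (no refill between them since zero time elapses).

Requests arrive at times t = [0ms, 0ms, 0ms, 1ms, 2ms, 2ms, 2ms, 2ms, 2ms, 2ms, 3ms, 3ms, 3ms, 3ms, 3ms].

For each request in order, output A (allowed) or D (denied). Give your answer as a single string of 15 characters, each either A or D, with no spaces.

Simulating step by step:
  req#1 t=0ms: ALLOW
  req#2 t=0ms: ALLOW
  req#3 t=0ms: ALLOW
  req#4 t=1ms: ALLOW
  req#5 t=2ms: ALLOW
  req#6 t=2ms: ALLOW
  req#7 t=2ms: ALLOW
  req#8 t=2ms: DENY
  req#9 t=2ms: DENY
  req#10 t=2ms: DENY
  req#11 t=3ms: ALLOW
  req#12 t=3ms: ALLOW
  req#13 t=3ms: ALLOW
  req#14 t=3ms: DENY
  req#15 t=3ms: DENY

Answer: AAAAAAADDDAAADD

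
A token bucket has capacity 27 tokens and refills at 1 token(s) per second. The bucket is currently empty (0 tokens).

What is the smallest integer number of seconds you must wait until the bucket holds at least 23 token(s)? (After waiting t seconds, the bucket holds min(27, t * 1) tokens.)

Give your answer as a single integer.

Answer: 23

Derivation:
Need t * 1 >= 23, so t >= 23/1.
Smallest integer t = ceil(23/1) = 23.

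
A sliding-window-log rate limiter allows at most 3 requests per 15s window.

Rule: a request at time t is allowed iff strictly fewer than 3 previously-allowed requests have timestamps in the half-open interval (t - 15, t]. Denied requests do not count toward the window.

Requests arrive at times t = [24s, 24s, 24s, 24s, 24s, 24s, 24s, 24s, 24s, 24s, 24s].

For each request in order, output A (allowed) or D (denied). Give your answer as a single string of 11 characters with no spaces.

Answer: AAADDDDDDDD

Derivation:
Tracking allowed requests in the window:
  req#1 t=24s: ALLOW
  req#2 t=24s: ALLOW
  req#3 t=24s: ALLOW
  req#4 t=24s: DENY
  req#5 t=24s: DENY
  req#6 t=24s: DENY
  req#7 t=24s: DENY
  req#8 t=24s: DENY
  req#9 t=24s: DENY
  req#10 t=24s: DENY
  req#11 t=24s: DENY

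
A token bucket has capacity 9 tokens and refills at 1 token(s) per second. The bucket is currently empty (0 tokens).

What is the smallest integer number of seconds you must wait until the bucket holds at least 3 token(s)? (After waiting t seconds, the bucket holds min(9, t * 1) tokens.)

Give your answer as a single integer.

Need t * 1 >= 3, so t >= 3/1.
Smallest integer t = ceil(3/1) = 3.

Answer: 3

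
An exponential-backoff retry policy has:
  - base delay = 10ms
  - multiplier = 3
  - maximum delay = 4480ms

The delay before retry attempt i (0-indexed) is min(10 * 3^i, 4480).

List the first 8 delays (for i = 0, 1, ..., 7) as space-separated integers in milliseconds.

Computing each delay:
  i=0: min(10*3^0, 4480) = 10
  i=1: min(10*3^1, 4480) = 30
  i=2: min(10*3^2, 4480) = 90
  i=3: min(10*3^3, 4480) = 270
  i=4: min(10*3^4, 4480) = 810
  i=5: min(10*3^5, 4480) = 2430
  i=6: min(10*3^6, 4480) = 4480
  i=7: min(10*3^7, 4480) = 4480

Answer: 10 30 90 270 810 2430 4480 4480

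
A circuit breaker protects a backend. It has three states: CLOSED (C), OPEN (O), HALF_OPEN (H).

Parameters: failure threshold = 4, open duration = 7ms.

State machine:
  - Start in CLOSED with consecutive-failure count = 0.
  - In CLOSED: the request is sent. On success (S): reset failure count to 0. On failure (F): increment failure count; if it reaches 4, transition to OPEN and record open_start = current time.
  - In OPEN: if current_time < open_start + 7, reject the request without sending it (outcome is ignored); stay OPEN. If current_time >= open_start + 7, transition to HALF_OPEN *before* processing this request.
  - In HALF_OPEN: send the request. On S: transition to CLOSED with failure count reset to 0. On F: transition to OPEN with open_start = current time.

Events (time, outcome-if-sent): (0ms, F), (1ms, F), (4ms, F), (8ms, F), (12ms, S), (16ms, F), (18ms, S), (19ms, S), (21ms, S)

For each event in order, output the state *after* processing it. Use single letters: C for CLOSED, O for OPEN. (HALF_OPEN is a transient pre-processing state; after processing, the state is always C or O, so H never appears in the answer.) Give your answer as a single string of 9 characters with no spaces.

State after each event:
  event#1 t=0ms outcome=F: state=CLOSED
  event#2 t=1ms outcome=F: state=CLOSED
  event#3 t=4ms outcome=F: state=CLOSED
  event#4 t=8ms outcome=F: state=OPEN
  event#5 t=12ms outcome=S: state=OPEN
  event#6 t=16ms outcome=F: state=OPEN
  event#7 t=18ms outcome=S: state=OPEN
  event#8 t=19ms outcome=S: state=OPEN
  event#9 t=21ms outcome=S: state=OPEN

Answer: CCCOOOOOO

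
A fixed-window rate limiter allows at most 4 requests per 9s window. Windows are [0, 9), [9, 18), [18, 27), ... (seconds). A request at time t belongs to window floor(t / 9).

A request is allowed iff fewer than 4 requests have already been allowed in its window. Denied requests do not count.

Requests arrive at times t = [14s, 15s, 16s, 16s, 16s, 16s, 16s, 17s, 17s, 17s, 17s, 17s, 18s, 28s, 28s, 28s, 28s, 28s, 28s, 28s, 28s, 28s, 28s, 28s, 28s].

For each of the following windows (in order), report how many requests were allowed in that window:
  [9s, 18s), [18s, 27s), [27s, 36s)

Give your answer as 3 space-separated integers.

Answer: 4 1 4

Derivation:
Processing requests:
  req#1 t=14s (window 1): ALLOW
  req#2 t=15s (window 1): ALLOW
  req#3 t=16s (window 1): ALLOW
  req#4 t=16s (window 1): ALLOW
  req#5 t=16s (window 1): DENY
  req#6 t=16s (window 1): DENY
  req#7 t=16s (window 1): DENY
  req#8 t=17s (window 1): DENY
  req#9 t=17s (window 1): DENY
  req#10 t=17s (window 1): DENY
  req#11 t=17s (window 1): DENY
  req#12 t=17s (window 1): DENY
  req#13 t=18s (window 2): ALLOW
  req#14 t=28s (window 3): ALLOW
  req#15 t=28s (window 3): ALLOW
  req#16 t=28s (window 3): ALLOW
  req#17 t=28s (window 3): ALLOW
  req#18 t=28s (window 3): DENY
  req#19 t=28s (window 3): DENY
  req#20 t=28s (window 3): DENY
  req#21 t=28s (window 3): DENY
  req#22 t=28s (window 3): DENY
  req#23 t=28s (window 3): DENY
  req#24 t=28s (window 3): DENY
  req#25 t=28s (window 3): DENY

Allowed counts by window: 4 1 4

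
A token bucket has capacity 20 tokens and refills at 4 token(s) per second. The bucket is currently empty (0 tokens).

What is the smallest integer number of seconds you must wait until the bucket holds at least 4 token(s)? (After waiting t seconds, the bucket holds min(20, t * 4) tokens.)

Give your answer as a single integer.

Answer: 1

Derivation:
Need t * 4 >= 4, so t >= 4/4.
Smallest integer t = ceil(4/4) = 1.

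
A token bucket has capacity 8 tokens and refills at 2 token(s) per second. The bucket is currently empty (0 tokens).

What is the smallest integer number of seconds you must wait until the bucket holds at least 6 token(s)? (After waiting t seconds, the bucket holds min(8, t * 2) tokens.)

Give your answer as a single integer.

Answer: 3

Derivation:
Need t * 2 >= 6, so t >= 6/2.
Smallest integer t = ceil(6/2) = 3.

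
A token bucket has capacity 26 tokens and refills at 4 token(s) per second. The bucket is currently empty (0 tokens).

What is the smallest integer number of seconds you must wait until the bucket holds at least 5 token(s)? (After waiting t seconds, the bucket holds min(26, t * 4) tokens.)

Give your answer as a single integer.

Answer: 2

Derivation:
Need t * 4 >= 5, so t >= 5/4.
Smallest integer t = ceil(5/4) = 2.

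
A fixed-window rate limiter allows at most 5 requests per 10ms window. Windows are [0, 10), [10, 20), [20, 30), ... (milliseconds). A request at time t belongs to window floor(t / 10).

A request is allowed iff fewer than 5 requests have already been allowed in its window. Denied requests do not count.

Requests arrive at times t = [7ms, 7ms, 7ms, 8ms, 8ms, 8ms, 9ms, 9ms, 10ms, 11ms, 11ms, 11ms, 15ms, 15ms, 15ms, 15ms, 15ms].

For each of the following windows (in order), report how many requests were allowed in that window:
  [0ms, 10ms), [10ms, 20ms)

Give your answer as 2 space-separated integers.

Processing requests:
  req#1 t=7ms (window 0): ALLOW
  req#2 t=7ms (window 0): ALLOW
  req#3 t=7ms (window 0): ALLOW
  req#4 t=8ms (window 0): ALLOW
  req#5 t=8ms (window 0): ALLOW
  req#6 t=8ms (window 0): DENY
  req#7 t=9ms (window 0): DENY
  req#8 t=9ms (window 0): DENY
  req#9 t=10ms (window 1): ALLOW
  req#10 t=11ms (window 1): ALLOW
  req#11 t=11ms (window 1): ALLOW
  req#12 t=11ms (window 1): ALLOW
  req#13 t=15ms (window 1): ALLOW
  req#14 t=15ms (window 1): DENY
  req#15 t=15ms (window 1): DENY
  req#16 t=15ms (window 1): DENY
  req#17 t=15ms (window 1): DENY

Allowed counts by window: 5 5

Answer: 5 5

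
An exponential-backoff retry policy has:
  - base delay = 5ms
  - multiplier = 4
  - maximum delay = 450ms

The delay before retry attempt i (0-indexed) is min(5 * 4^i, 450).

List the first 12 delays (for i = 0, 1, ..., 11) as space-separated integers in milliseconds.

Answer: 5 20 80 320 450 450 450 450 450 450 450 450

Derivation:
Computing each delay:
  i=0: min(5*4^0, 450) = 5
  i=1: min(5*4^1, 450) = 20
  i=2: min(5*4^2, 450) = 80
  i=3: min(5*4^3, 450) = 320
  i=4: min(5*4^4, 450) = 450
  i=5: min(5*4^5, 450) = 450
  i=6: min(5*4^6, 450) = 450
  i=7: min(5*4^7, 450) = 450
  i=8: min(5*4^8, 450) = 450
  i=9: min(5*4^9, 450) = 450
  i=10: min(5*4^10, 450) = 450
  i=11: min(5*4^11, 450) = 450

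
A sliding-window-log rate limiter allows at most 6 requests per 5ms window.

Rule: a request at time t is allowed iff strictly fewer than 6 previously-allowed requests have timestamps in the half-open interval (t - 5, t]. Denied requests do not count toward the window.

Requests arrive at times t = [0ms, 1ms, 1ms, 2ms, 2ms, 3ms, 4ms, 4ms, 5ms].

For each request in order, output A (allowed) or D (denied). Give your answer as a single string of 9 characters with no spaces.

Tracking allowed requests in the window:
  req#1 t=0ms: ALLOW
  req#2 t=1ms: ALLOW
  req#3 t=1ms: ALLOW
  req#4 t=2ms: ALLOW
  req#5 t=2ms: ALLOW
  req#6 t=3ms: ALLOW
  req#7 t=4ms: DENY
  req#8 t=4ms: DENY
  req#9 t=5ms: ALLOW

Answer: AAAAAADDA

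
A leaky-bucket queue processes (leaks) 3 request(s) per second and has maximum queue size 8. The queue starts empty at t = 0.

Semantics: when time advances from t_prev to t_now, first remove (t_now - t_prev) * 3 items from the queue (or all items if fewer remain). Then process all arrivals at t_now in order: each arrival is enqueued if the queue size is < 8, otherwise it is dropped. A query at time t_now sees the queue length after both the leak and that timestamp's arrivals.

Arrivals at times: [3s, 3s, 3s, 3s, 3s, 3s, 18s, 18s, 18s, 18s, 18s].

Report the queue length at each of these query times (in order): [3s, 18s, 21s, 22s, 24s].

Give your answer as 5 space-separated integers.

Queue lengths at query times:
  query t=3s: backlog = 6
  query t=18s: backlog = 5
  query t=21s: backlog = 0
  query t=22s: backlog = 0
  query t=24s: backlog = 0

Answer: 6 5 0 0 0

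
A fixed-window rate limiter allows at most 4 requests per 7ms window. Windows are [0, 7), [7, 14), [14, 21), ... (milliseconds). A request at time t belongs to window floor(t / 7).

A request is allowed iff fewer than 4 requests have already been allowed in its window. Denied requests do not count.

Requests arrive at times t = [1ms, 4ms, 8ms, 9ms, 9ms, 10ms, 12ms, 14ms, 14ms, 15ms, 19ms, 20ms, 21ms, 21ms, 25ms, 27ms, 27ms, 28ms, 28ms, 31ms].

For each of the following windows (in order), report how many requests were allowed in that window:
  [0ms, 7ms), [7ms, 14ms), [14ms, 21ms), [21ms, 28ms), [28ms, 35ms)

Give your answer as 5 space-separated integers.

Answer: 2 4 4 4 3

Derivation:
Processing requests:
  req#1 t=1ms (window 0): ALLOW
  req#2 t=4ms (window 0): ALLOW
  req#3 t=8ms (window 1): ALLOW
  req#4 t=9ms (window 1): ALLOW
  req#5 t=9ms (window 1): ALLOW
  req#6 t=10ms (window 1): ALLOW
  req#7 t=12ms (window 1): DENY
  req#8 t=14ms (window 2): ALLOW
  req#9 t=14ms (window 2): ALLOW
  req#10 t=15ms (window 2): ALLOW
  req#11 t=19ms (window 2): ALLOW
  req#12 t=20ms (window 2): DENY
  req#13 t=21ms (window 3): ALLOW
  req#14 t=21ms (window 3): ALLOW
  req#15 t=25ms (window 3): ALLOW
  req#16 t=27ms (window 3): ALLOW
  req#17 t=27ms (window 3): DENY
  req#18 t=28ms (window 4): ALLOW
  req#19 t=28ms (window 4): ALLOW
  req#20 t=31ms (window 4): ALLOW

Allowed counts by window: 2 4 4 4 3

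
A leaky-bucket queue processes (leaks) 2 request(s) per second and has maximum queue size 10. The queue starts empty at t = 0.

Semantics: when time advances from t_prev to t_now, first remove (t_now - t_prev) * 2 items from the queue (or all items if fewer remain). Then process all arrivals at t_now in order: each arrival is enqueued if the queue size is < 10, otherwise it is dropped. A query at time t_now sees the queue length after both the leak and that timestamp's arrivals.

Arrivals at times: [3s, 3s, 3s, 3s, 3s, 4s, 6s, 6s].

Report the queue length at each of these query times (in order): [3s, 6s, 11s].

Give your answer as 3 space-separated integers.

Queue lengths at query times:
  query t=3s: backlog = 5
  query t=6s: backlog = 2
  query t=11s: backlog = 0

Answer: 5 2 0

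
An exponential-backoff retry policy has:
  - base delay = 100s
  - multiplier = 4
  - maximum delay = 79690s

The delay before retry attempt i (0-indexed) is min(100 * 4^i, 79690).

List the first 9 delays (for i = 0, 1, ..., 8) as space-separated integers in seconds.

Answer: 100 400 1600 6400 25600 79690 79690 79690 79690

Derivation:
Computing each delay:
  i=0: min(100*4^0, 79690) = 100
  i=1: min(100*4^1, 79690) = 400
  i=2: min(100*4^2, 79690) = 1600
  i=3: min(100*4^3, 79690) = 6400
  i=4: min(100*4^4, 79690) = 25600
  i=5: min(100*4^5, 79690) = 79690
  i=6: min(100*4^6, 79690) = 79690
  i=7: min(100*4^7, 79690) = 79690
  i=8: min(100*4^8, 79690) = 79690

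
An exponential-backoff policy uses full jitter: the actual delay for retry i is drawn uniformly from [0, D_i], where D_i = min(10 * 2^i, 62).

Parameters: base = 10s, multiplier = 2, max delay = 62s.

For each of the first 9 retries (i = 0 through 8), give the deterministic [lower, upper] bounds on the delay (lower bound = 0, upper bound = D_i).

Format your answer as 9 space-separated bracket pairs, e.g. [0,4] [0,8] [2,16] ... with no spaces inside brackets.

Computing bounds per retry:
  i=0: D_i=min(10*2^0,62)=10, bounds=[0,10]
  i=1: D_i=min(10*2^1,62)=20, bounds=[0,20]
  i=2: D_i=min(10*2^2,62)=40, bounds=[0,40]
  i=3: D_i=min(10*2^3,62)=62, bounds=[0,62]
  i=4: D_i=min(10*2^4,62)=62, bounds=[0,62]
  i=5: D_i=min(10*2^5,62)=62, bounds=[0,62]
  i=6: D_i=min(10*2^6,62)=62, bounds=[0,62]
  i=7: D_i=min(10*2^7,62)=62, bounds=[0,62]
  i=8: D_i=min(10*2^8,62)=62, bounds=[0,62]

Answer: [0,10] [0,20] [0,40] [0,62] [0,62] [0,62] [0,62] [0,62] [0,62]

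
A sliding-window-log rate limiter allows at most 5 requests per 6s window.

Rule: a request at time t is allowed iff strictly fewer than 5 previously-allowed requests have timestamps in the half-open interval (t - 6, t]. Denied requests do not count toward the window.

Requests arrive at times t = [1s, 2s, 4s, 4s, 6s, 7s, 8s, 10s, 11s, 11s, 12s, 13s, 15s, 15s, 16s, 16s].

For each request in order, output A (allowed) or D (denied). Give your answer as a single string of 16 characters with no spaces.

Tracking allowed requests in the window:
  req#1 t=1s: ALLOW
  req#2 t=2s: ALLOW
  req#3 t=4s: ALLOW
  req#4 t=4s: ALLOW
  req#5 t=6s: ALLOW
  req#6 t=7s: ALLOW
  req#7 t=8s: ALLOW
  req#8 t=10s: ALLOW
  req#9 t=11s: ALLOW
  req#10 t=11s: DENY
  req#11 t=12s: ALLOW
  req#12 t=13s: ALLOW
  req#13 t=15s: ALLOW
  req#14 t=15s: DENY
  req#15 t=16s: ALLOW
  req#16 t=16s: DENY

Answer: AAAAAAAAADAAADAD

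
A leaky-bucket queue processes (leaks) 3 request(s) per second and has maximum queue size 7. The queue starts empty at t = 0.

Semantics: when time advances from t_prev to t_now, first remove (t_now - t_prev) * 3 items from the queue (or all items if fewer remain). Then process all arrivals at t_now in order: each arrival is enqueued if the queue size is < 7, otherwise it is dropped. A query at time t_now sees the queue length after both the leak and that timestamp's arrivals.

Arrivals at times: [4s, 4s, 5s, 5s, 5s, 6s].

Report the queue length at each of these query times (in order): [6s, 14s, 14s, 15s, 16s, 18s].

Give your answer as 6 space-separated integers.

Queue lengths at query times:
  query t=6s: backlog = 1
  query t=14s: backlog = 0
  query t=14s: backlog = 0
  query t=15s: backlog = 0
  query t=16s: backlog = 0
  query t=18s: backlog = 0

Answer: 1 0 0 0 0 0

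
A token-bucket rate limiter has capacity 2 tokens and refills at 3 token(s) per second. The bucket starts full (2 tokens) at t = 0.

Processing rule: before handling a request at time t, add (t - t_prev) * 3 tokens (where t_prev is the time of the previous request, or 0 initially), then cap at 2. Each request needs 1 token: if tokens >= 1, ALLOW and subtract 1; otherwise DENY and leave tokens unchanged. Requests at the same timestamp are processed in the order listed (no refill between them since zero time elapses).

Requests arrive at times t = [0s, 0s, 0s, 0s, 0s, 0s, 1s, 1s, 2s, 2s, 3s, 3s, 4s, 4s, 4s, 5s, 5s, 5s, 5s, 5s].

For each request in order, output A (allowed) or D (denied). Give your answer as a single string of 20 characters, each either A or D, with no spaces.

Answer: AADDDDAAAAAAAADAADDD

Derivation:
Simulating step by step:
  req#1 t=0s: ALLOW
  req#2 t=0s: ALLOW
  req#3 t=0s: DENY
  req#4 t=0s: DENY
  req#5 t=0s: DENY
  req#6 t=0s: DENY
  req#7 t=1s: ALLOW
  req#8 t=1s: ALLOW
  req#9 t=2s: ALLOW
  req#10 t=2s: ALLOW
  req#11 t=3s: ALLOW
  req#12 t=3s: ALLOW
  req#13 t=4s: ALLOW
  req#14 t=4s: ALLOW
  req#15 t=4s: DENY
  req#16 t=5s: ALLOW
  req#17 t=5s: ALLOW
  req#18 t=5s: DENY
  req#19 t=5s: DENY
  req#20 t=5s: DENY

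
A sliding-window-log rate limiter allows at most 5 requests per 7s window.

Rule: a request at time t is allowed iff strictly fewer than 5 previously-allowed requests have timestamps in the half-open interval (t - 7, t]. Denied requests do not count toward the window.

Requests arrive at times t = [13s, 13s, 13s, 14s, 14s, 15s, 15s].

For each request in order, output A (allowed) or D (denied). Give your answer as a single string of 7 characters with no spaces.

Tracking allowed requests in the window:
  req#1 t=13s: ALLOW
  req#2 t=13s: ALLOW
  req#3 t=13s: ALLOW
  req#4 t=14s: ALLOW
  req#5 t=14s: ALLOW
  req#6 t=15s: DENY
  req#7 t=15s: DENY

Answer: AAAAADD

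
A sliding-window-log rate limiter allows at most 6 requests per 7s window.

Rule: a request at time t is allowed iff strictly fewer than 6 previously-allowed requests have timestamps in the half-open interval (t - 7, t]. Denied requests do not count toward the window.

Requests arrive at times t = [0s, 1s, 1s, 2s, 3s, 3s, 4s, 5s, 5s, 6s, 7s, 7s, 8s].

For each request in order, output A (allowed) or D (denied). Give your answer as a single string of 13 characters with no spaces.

Tracking allowed requests in the window:
  req#1 t=0s: ALLOW
  req#2 t=1s: ALLOW
  req#3 t=1s: ALLOW
  req#4 t=2s: ALLOW
  req#5 t=3s: ALLOW
  req#6 t=3s: ALLOW
  req#7 t=4s: DENY
  req#8 t=5s: DENY
  req#9 t=5s: DENY
  req#10 t=6s: DENY
  req#11 t=7s: ALLOW
  req#12 t=7s: DENY
  req#13 t=8s: ALLOW

Answer: AAAAAADDDDADA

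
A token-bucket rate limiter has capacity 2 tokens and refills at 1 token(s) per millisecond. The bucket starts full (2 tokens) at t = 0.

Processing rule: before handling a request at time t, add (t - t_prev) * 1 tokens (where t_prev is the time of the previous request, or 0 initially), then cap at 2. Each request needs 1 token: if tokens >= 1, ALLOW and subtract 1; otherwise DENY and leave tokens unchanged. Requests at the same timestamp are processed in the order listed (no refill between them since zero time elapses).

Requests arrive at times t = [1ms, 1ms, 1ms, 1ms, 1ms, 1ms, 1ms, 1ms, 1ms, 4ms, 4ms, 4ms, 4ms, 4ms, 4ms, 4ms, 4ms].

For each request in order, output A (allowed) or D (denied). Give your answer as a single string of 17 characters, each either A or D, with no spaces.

Answer: AADDDDDDDAADDDDDD

Derivation:
Simulating step by step:
  req#1 t=1ms: ALLOW
  req#2 t=1ms: ALLOW
  req#3 t=1ms: DENY
  req#4 t=1ms: DENY
  req#5 t=1ms: DENY
  req#6 t=1ms: DENY
  req#7 t=1ms: DENY
  req#8 t=1ms: DENY
  req#9 t=1ms: DENY
  req#10 t=4ms: ALLOW
  req#11 t=4ms: ALLOW
  req#12 t=4ms: DENY
  req#13 t=4ms: DENY
  req#14 t=4ms: DENY
  req#15 t=4ms: DENY
  req#16 t=4ms: DENY
  req#17 t=4ms: DENY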